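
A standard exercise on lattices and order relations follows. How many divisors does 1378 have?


Divisors of 1378: [1, 2, 13, 26, 53, 106, 689, 1378]
Count: 8


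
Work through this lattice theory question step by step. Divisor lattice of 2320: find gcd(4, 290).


In a divisor lattice, meet = gcd (greatest common divisor).
By Euclidean algorithm or factoring: gcd(4,290) = 2


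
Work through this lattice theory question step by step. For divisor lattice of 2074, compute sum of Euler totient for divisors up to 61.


Divisors of 2074 up to 61: [1, 2, 17, 34, 61]
phi values: [1, 1, 16, 16, 60]
Sum = 94


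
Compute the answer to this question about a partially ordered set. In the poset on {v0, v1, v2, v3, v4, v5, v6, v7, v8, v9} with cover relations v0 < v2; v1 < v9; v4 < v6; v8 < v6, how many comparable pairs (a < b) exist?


A comparable pair {a,b} has a < b or b < a in the order.
Count unordered pairs where one element is strictly below the other.
Examples: {v0,v2}, {v1,v9}, {v4,v6}, {v6,v8}
Total comparable pairs: 4


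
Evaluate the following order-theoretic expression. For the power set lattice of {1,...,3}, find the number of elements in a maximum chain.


A chain is a totally ordered subset; we count the number of elements in a maximum chain.
Compute, for each element x, the size of the longest chain ending at x:
  {}: 1
  {1}: 2
  {2}: 2
  {3}: 2
  {1,2}: 3
  {1,3}: 3
  ...
A maximum chain: {} < {1} < {1,2} < {1,2,3}
Number of elements in the longest chain: 4


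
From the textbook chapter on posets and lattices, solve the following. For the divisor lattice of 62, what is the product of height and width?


Height = length of longest chain minus 1; width = size of largest antichain.
A maximum chain: 1 | 31 | 62  (height 2).
A maximum antichain: {2, 31}  (width 2).
Product = 2 * 2 = 4


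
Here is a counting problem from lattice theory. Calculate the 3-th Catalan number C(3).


C(n) = C(2n, n) / (n+1).
C(6, 3) = 20
C(3) = 20 / 4 = 5


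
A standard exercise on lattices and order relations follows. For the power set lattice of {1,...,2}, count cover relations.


A cover relation a -< b holds when a < b with no c strictly between.
Cover relations:
  {} -< {1}
  {} -< {2}
  {1} -< {1,2}
  {2} -< {1,2}
Total: 4


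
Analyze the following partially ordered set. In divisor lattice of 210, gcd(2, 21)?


Meet=gcd.
gcd(2,21)=1


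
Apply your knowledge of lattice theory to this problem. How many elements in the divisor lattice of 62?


Divisors of 62: [1, 2, 31, 62]
Count: 4


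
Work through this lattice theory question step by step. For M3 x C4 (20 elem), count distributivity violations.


Distributive law: a ^ (b v c) = (a ^ b) v (a ^ c).
Check all 20^3 = 8000 ordered triples (a,b,c).
  e.g. a=(a1,0), b=(a2,0), c=(a3,0): lhs=(a1,0) != rhs=(0,0)
  e.g. a=(a1,0), b=(a2,0), c=(a3,1): lhs=(a1,0) != rhs=(0,0)
Total violating triples: 384


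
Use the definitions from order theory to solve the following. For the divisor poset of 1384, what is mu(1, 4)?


In a divisor lattice, mu(a,b) = mu(b/a) where mu is the classical Mobius function.
b/a = 4/1 = 4
Prime factorization of 4: primes [2]
4 is not squarefree, so mu(4) = 0


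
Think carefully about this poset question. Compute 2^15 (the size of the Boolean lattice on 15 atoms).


Power set = 2^n.
2^15 = 32768


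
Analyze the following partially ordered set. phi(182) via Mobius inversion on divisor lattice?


phi(n) = n * prod_{p|n} (1 - 1/p).
Prime divisors of 182: [2, 7, 13]
phi(182) = 182 * (1 - 1/2) * (1 - 1/7) * (1 - 1/13)
phi(182) = 72


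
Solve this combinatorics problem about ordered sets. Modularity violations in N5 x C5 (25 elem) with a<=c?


Modular law: if a <= c then a v (b ^ c) = (a v b) ^ c.
Check all triples (a,b,c) with a <= c among 25 elements.
  e.g. a=(a,0), b=(c,0), c=(b,0): lhs=(a,0) != rhs=(b,0)
  e.g. a=(a,0), b=(c,1), c=(b,0): lhs=(a,0) != rhs=(b,0)
Total violating triples: 75


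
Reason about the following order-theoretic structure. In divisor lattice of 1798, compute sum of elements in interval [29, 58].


Interval [29,58] in divisors of 1798: [29, 58]
Sum = 87


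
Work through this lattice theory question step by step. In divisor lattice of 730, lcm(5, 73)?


Join=lcm.
gcd(5,73)=1
lcm=365


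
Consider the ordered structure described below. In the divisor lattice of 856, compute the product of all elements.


Divisors of 856: [1, 2, 4, 8, 107, 214, 428, 856]
Product = n^(d(n)/2) = 856^(8/2)
Product = 536902045696


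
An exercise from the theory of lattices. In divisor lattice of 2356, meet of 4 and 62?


In a divisor lattice, meet = gcd (greatest common divisor).
By Euclidean algorithm or factoring: gcd(4,62) = 2


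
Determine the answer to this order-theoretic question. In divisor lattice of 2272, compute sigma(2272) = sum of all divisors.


sigma(n) = sum of divisors.
Divisors of 2272: [1, 2, 4, 8, 16, 32, 71, 142, 284, 568, 1136, 2272]
Sum = 4536


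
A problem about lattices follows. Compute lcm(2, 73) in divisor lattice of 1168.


In a divisor lattice, join = lcm (least common multiple).
gcd(2,73) = 1
lcm(2,73) = 2*73/gcd = 146/1 = 146


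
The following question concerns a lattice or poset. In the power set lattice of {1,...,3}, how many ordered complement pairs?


Complement pair (a,b): a meet b = bottom, a join b = top.
Here: A intersect B = {} and A union B = {1,...,3}.
Pairs found: ({},{1,2,3}), ({1},{2,3}), ({2},{1,3}), ({3},{1,2}), ... (4 more)
Total ordered pairs: 8


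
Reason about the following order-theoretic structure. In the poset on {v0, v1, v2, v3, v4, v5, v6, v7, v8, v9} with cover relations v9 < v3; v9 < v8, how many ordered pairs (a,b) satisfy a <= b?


The order relation is {(a,b) : a <= b}, reflexive so it includes (a,a).
Examples: (v0,v0), (v1,v1), (v2,v2), (v3,v3), (v4,v4), ...
Total ordered pairs: 12


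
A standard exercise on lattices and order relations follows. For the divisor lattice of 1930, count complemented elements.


An element a is complemented if some b has a meet b = bottom, a join b = top.
a is complemented iff gcd(a, n/a)=1, i.e. a is a unitary divisor of 1930.
Complemented elements: 1, 2, 5, 10, 193, 386, ... (2 more)
Count: 8


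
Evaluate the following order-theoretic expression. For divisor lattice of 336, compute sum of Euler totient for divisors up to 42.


Divisors of 336 up to 42: [1, 2, 3, 4, 6, 7, 8, 12, 14, 16, 21, 24, 28, 42]
phi values: [1, 1, 2, 2, 2, 6, 4, 4, 6, 8, 12, 8, 12, 12]
Sum = 80


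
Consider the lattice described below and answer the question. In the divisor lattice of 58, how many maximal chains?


A maximal chain goes from the minimum element to a maximal element via cover relations.
Counting all min-to-max paths in the cover graph.
Total maximal chains: 2


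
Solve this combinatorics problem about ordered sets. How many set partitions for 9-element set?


B(n) = number of set partitions of an n-element set.
B(n) satisfies the recurrence: B(n+1) = sum_k C(n,k)*B(k).
B(9) = 21147


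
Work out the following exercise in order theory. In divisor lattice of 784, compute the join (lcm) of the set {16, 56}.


In a divisor lattice, join = lcm (least common multiple).
Compute lcm iteratively: start with first element, then lcm(current, next).
Elements: [16, 56]
lcm(16,56) = 112
Final lcm = 112


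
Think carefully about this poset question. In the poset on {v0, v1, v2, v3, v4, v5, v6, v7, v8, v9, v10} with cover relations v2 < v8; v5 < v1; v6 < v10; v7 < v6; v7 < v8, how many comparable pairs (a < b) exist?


A comparable pair {a,b} has a < b or b < a in the order.
Count unordered pairs where one element is strictly below the other.
Examples: {v1,v5}, {v2,v8}, {v6,v7}, {v6,v10}, ...
Total comparable pairs: 6


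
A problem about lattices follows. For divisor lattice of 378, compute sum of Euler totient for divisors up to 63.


Divisors of 378 up to 63: [1, 2, 3, 6, 7, 9, 14, 18, 21, 27, 42, 54, 63]
phi values: [1, 1, 2, 2, 6, 6, 6, 6, 12, 18, 12, 18, 36]
Sum = 126


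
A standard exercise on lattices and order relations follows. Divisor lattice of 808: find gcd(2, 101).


In a divisor lattice, meet = gcd (greatest common divisor).
By Euclidean algorithm or factoring: gcd(2,101) = 1


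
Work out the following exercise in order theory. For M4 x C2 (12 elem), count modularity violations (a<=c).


Modular law: if a <= c then a v (b ^ c) = (a v b) ^ c.
Check all triples (a,b,c) with a <= c among 12 elements.
This lattice is modular (diamonds M_m and their chain-products are modular).
Total violating triples: 0


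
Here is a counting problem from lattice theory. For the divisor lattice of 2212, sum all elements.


sigma(n) = sum of divisors.
Divisors of 2212: [1, 2, 4, 7, 14, 28, 79, 158, 316, 553, 1106, 2212]
Sum = 4480


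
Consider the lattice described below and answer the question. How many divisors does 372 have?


Divisors of 372: [1, 2, 3, 4, 6, 12, 31, 62, 93, 124, 186, 372]
Count: 12


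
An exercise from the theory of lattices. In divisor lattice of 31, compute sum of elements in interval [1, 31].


Interval [1,31] in divisors of 31: [1, 31]
Sum = 32


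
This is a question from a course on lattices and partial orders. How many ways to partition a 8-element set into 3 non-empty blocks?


S(n,k) = k*S(n-1,k) + S(n-1,k-1).
S(7,3) = 301, S(7,2) = 63
S(8,3) = 3*301 + 63 = 903 + 63
S(8,3) = 966


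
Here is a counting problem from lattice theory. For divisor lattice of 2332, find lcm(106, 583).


In a divisor lattice, join = lcm (least common multiple).
Compute lcm iteratively: start with first element, then lcm(current, next).
Elements: [106, 583]
lcm(106,583) = 1166
Final lcm = 1166


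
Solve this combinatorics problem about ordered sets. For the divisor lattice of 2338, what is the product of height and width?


Height = length of longest chain minus 1; width = size of largest antichain.
A maximum chain: 1 | 167 | 1169 | 2338  (height 3).
A maximum antichain: {2, 7, 167}  (width 3).
Product = 3 * 3 = 9


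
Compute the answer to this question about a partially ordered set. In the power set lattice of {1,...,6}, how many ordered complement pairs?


Complement pair (a,b): a meet b = bottom, a join b = top.
Here: A intersect B = {} and A union B = {1,...,6}.
Pairs found: ({},{1,2,3,4,5,6}), ({1},{2,3,4,5,6}), ({2},{1,3,4,5,6}), ({3},{1,2,4,5,6}), ... (60 more)
Total ordered pairs: 64


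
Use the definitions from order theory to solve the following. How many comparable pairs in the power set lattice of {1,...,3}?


A comparable pair {a,b} has a < b or b < a in the order.
Count unordered pairs where one element is strictly below the other.
Examples: {{},{1}}, {{},{2}}, {{},{3}}, {{},{1,2}}, ...
Total comparable pairs: 19


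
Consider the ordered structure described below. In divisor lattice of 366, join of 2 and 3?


In a divisor lattice, join = lcm (least common multiple).
gcd(2,3) = 1
lcm(2,3) = 2*3/gcd = 6/1 = 6


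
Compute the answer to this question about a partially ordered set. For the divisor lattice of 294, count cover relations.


A cover relation a -< b holds when a < b with no c strictly between.
Cover relations:
  1 -< 2
  1 -< 3
  1 -< 7
  2 -< 6
  2 -< 14
  3 -< 6
  3 -< 21
  6 -< 42
  ...12 more
Total: 20


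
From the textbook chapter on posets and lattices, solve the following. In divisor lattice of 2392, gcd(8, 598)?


Meet=gcd.
gcd(8,598)=2


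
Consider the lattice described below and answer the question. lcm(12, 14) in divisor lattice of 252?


Join=lcm.
gcd(12,14)=2
lcm=84


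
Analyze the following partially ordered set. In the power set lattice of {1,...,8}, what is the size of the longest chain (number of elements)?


A chain is a totally ordered subset; we count the number of elements in a maximum chain.
Compute, for each element x, the size of the longest chain ending at x:
  {}: 1
  {1}: 2
  {2}: 2
  {3}: 2
  {4}: 2
  {5}: 2
  ...
A maximum chain: {} < {1} < {1,2} < {1,2,3} < {1,2,3,4} < {1,2,3,4,5} < {1,2,3,4,5,6} < {1,2,3,4,5,6,7} < {1,2,3,4,5,6,7,8}
Number of elements in the longest chain: 9


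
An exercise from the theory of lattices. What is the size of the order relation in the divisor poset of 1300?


The order relation is {(a,b) : a <= b}, reflexive so it includes (a,a).
Examples: (1,1), (1,10), (1,100), (1,13), (1,130), ...
Total ordered pairs: 108


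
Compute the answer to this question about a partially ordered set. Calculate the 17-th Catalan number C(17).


C(n) = C(2n, n) / (n+1).
C(34, 17) = 2333606220
C(17) = 2333606220 / 18 = 129644790


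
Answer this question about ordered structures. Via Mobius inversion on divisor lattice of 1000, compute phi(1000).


phi(n) = n * prod_{p|n} (1 - 1/p).
Prime divisors of 1000: [2, 5]
phi(1000) = 1000 * (1 - 1/2) * (1 - 1/5)
phi(1000) = 400


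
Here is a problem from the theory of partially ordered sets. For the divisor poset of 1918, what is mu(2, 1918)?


In a divisor lattice, mu(a,b) = mu(b/a) where mu is the classical Mobius function.
b/a = 1918/2 = 959
Prime factorization of 959: primes [7, 137]
959 is squarefree with 2 prime factor(s), so mu(959) = (-1)^2 = 1


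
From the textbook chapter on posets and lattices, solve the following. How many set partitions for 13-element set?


B(n) = number of set partitions of an n-element set.
B(n) satisfies the recurrence: B(n+1) = sum_k C(n,k)*B(k).
B(13) = 27644437


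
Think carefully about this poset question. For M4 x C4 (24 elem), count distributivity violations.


Distributive law: a ^ (b v c) = (a ^ b) v (a ^ c).
Check all 24^3 = 13824 ordered triples (a,b,c).
  e.g. a=(a1,0), b=(a2,0), c=(a3,0): lhs=(a1,0) != rhs=(0,0)
  e.g. a=(a1,0), b=(a2,0), c=(a3,1): lhs=(a1,0) != rhs=(0,0)
Total violating triples: 1536


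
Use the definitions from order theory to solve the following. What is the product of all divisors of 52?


Divisors of 52: [1, 2, 4, 13, 26, 52]
Product = n^(d(n)/2) = 52^(6/2)
Product = 140608


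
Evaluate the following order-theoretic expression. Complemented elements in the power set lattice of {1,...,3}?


An element a is complemented if some b has a meet b = bottom, a join b = top.
every subset A has complement S\A, so all elements are complemented.
Complemented elements: {}, {1}, {2}, {3}, {1,2}, {1,3}, ... (2 more)
Count: 8


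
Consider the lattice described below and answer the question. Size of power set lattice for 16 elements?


Power set = 2^n.
2^16 = 65536


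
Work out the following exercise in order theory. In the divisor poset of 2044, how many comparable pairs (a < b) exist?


A comparable pair {a,b} has a < b or b < a in the order.
Count unordered pairs where one element is strictly below the other.
Examples: {1,2}, {1,4}, {1,7}, {1,14}, ...
Total comparable pairs: 42


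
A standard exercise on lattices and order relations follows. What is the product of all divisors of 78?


Divisors of 78: [1, 2, 3, 6, 13, 26, 39, 78]
Product = n^(d(n)/2) = 78^(8/2)
Product = 37015056


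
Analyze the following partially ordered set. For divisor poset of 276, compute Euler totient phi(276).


phi(n) = n * prod_{p|n} (1 - 1/p).
Prime divisors of 276: [2, 3, 23]
phi(276) = 276 * (1 - 1/2) * (1 - 1/3) * (1 - 1/23)
phi(276) = 88


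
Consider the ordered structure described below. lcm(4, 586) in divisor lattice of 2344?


Join=lcm.
gcd(4,586)=2
lcm=1172


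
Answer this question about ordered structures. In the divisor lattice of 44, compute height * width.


Height = length of longest chain minus 1; width = size of largest antichain.
A maximum chain: 1 | 11 | 22 | 44  (height 3).
A maximum antichain: {2, 11}  (width 2).
Product = 3 * 2 = 6


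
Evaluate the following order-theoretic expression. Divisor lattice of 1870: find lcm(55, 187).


In a divisor lattice, join = lcm (least common multiple).
gcd(55,187) = 11
lcm(55,187) = 55*187/gcd = 10285/11 = 935


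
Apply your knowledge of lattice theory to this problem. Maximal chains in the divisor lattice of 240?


A maximal chain goes from the minimum element to a maximal element via cover relations.
Counting all min-to-max paths in the cover graph.
Total maximal chains: 30


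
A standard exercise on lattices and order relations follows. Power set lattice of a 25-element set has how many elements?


Power set = 2^n.
2^25 = 33554432


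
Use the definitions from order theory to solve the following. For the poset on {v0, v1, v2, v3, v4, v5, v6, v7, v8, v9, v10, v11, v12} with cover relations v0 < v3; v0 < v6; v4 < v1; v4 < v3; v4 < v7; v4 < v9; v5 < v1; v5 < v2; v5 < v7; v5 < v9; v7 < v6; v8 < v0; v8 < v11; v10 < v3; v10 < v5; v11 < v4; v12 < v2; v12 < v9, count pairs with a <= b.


The order relation is {(a,b) : a <= b}, reflexive so it includes (a,a).
Examples: (v0,v0), (v0,v3), (v0,v6), (v1,v1), (v10,v1), ...
Total ordered pairs: 49


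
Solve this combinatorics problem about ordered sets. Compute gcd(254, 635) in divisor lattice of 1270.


In a divisor lattice, meet = gcd (greatest common divisor).
By Euclidean algorithm or factoring: gcd(254,635) = 127


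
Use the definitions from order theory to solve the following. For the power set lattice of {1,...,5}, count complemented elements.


An element a is complemented if some b has a meet b = bottom, a join b = top.
every subset A has complement S\A, so all elements are complemented.
Complemented elements: {}, {1}, {2}, {3}, {4}, {5}, ... (26 more)
Count: 32


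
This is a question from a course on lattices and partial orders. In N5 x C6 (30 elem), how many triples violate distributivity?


Distributive law: a ^ (b v c) = (a ^ b) v (a ^ c).
Check all 30^3 = 27000 ordered triples (a,b,c).
  e.g. a=(b,0), b=(a,0), c=(c,0): lhs=(b,0) != rhs=(a,0)
  e.g. a=(b,0), b=(a,0), c=(c,1): lhs=(b,0) != rhs=(a,0)
Total violating triples: 432


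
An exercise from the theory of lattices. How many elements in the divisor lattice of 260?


Divisors of 260: [1, 2, 4, 5, 10, 13, 20, 26, 52, 65, 130, 260]
Count: 12


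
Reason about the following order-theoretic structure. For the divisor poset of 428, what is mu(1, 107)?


In a divisor lattice, mu(a,b) = mu(b/a) where mu is the classical Mobius function.
b/a = 107/1 = 107
Prime factorization of 107: primes [107]
107 is squarefree with 1 prime factor(s), so mu(107) = (-1)^1 = -1


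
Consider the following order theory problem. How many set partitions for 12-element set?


B(n) = number of set partitions of an n-element set.
B(n) satisfies the recurrence: B(n+1) = sum_k C(n,k)*B(k).
B(12) = 4213597


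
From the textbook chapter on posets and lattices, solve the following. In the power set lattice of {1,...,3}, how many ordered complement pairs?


Complement pair (a,b): a meet b = bottom, a join b = top.
Here: A intersect B = {} and A union B = {1,...,3}.
Pairs found: ({},{1,2,3}), ({1},{2,3}), ({2},{1,3}), ({3},{1,2}), ... (4 more)
Total ordered pairs: 8


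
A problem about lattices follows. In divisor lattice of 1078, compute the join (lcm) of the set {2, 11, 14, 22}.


In a divisor lattice, join = lcm (least common multiple).
Compute lcm iteratively: start with first element, then lcm(current, next).
Elements: [2, 11, 14, 22]
lcm(2,11) = 22
lcm(22,14) = 154
lcm(154,22) = 154
Final lcm = 154


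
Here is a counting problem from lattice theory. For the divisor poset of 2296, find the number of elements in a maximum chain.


A chain is a totally ordered subset; we count the number of elements in a maximum chain.
Compute, for each element x, the size of the longest chain ending at x:
  1: 1
  2: 2
  7: 2
  41: 2
  4: 3
  8: 4
  ...
A maximum chain: 1 < 2 < 4 < 8 < 56 < 2296
Number of elements in the longest chain: 6


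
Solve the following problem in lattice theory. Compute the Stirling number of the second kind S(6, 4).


S(n,k) = k*S(n-1,k) + S(n-1,k-1).
S(5,4) = 10, S(5,3) = 25
S(6,4) = 4*10 + 25 = 40 + 25
S(6,4) = 65


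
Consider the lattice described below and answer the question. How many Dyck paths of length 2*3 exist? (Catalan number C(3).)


C(n) = C(2n, n) / (n+1).
C(6, 3) = 20
C(3) = 20 / 4 = 5


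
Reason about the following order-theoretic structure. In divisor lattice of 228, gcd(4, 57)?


Meet=gcd.
gcd(4,57)=1


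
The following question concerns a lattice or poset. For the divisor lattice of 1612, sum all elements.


sigma(n) = sum of divisors.
Divisors of 1612: [1, 2, 4, 13, 26, 31, 52, 62, 124, 403, 806, 1612]
Sum = 3136


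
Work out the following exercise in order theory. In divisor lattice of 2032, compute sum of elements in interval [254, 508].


Interval [254,508] in divisors of 2032: [254, 508]
Sum = 762


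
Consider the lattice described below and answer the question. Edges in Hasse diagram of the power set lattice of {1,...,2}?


A cover relation a -< b holds when a < b with no c strictly between.
Cover relations:
  {} -< {1}
  {} -< {2}
  {1} -< {1,2}
  {2} -< {1,2}
Total: 4


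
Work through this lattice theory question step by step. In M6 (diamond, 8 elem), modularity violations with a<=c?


Modular law: if a <= c then a v (b ^ c) = (a v b) ^ c.
Check all triples (a,b,c) with a <= c among 8 elements.
This lattice is modular (diamonds M_m and their chain-products are modular).
Total violating triples: 0


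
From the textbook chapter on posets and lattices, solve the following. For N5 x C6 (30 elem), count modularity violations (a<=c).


Modular law: if a <= c then a v (b ^ c) = (a v b) ^ c.
Check all triples (a,b,c) with a <= c among 30 elements.
  e.g. a=(a,0), b=(c,0), c=(b,0): lhs=(a,0) != rhs=(b,0)
  e.g. a=(a,0), b=(c,1), c=(b,0): lhs=(a,0) != rhs=(b,0)
Total violating triples: 126


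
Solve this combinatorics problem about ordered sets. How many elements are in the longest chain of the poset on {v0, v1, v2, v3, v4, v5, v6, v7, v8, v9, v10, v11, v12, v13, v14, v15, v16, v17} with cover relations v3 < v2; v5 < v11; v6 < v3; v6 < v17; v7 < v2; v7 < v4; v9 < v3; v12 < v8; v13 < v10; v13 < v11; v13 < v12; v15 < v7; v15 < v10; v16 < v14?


A chain is a totally ordered subset; we count the number of elements in a maximum chain.
Compute, for each element x, the size of the longest chain ending at x:
  v0: 1
  v1: 1
  v5: 1
  v6: 1
  v9: 1
  v13: 1
  ...
A maximum chain: v6 < v3 < v2
Number of elements in the longest chain: 3


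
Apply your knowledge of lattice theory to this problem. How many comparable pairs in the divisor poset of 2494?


A comparable pair {a,b} has a < b or b < a in the order.
Count unordered pairs where one element is strictly below the other.
Examples: {1,2}, {1,29}, {1,43}, {1,58}, ...
Total comparable pairs: 19


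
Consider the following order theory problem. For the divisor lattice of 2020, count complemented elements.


An element a is complemented if some b has a meet b = bottom, a join b = top.
a is complemented iff gcd(a, n/a)=1, i.e. a is a unitary divisor of 2020.
Complemented elements: 1, 4, 5, 20, 101, 404, ... (2 more)
Count: 8


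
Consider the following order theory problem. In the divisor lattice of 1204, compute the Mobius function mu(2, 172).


In a divisor lattice, mu(a,b) = mu(b/a) where mu is the classical Mobius function.
b/a = 172/2 = 86
Prime factorization of 86: primes [2, 43]
86 is squarefree with 2 prime factor(s), so mu(86) = (-1)^2 = 1


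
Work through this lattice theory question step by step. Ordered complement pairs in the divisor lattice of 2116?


Complement pair (a,b): a meet b = bottom, a join b = top.
Here: gcd(a,b)=1 and lcm(a,b)=2116, i.e. a*b=2116 with a,b coprime.
Pairs found: (1,2116), (4,529), (529,4), (2116,1)
Total ordered pairs: 4


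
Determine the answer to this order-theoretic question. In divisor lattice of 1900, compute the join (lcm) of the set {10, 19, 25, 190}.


In a divisor lattice, join = lcm (least common multiple).
Compute lcm iteratively: start with first element, then lcm(current, next).
Elements: [10, 19, 25, 190]
lcm(10,19) = 190
lcm(190,25) = 950
lcm(950,190) = 950
Final lcm = 950


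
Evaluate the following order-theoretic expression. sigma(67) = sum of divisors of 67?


sigma(n) = sum of divisors.
Divisors of 67: [1, 67]
Sum = 68


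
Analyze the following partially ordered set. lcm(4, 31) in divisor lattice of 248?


Join=lcm.
gcd(4,31)=1
lcm=124


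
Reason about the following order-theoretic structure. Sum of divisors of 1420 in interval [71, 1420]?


Interval [71,1420] in divisors of 1420: [71, 142, 284, 355, 710, 1420]
Sum = 2982


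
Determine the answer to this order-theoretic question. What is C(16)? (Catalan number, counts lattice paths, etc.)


C(n) = C(2n, n) / (n+1).
C(32, 16) = 601080390
C(16) = 601080390 / 17 = 35357670


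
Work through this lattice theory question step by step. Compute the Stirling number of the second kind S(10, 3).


S(n,k) = k*S(n-1,k) + S(n-1,k-1).
S(9,3) = 3025, S(9,2) = 255
S(10,3) = 3*3025 + 255 = 9075 + 255
S(10,3) = 9330


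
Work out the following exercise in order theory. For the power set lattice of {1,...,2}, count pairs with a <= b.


The order relation is {(a,b) : a <= b}, reflexive so it includes (a,a).
Examples: ({},{}), ({},{1,2}), ({},{1}), ({},{2}), ({1,2},{1,2}), ...
Total ordered pairs: 9


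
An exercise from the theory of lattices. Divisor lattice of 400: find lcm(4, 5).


In a divisor lattice, join = lcm (least common multiple).
gcd(4,5) = 1
lcm(4,5) = 4*5/gcd = 20/1 = 20


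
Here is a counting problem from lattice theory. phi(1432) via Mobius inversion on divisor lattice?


phi(n) = n * prod_{p|n} (1 - 1/p).
Prime divisors of 1432: [2, 179]
phi(1432) = 1432 * (1 - 1/2) * (1 - 1/179)
phi(1432) = 712


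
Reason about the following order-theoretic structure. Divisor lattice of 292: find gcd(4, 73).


In a divisor lattice, meet = gcd (greatest common divisor).
By Euclidean algorithm or factoring: gcd(4,73) = 1


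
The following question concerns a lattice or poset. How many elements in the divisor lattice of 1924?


Divisors of 1924: [1, 2, 4, 13, 26, 37, 52, 74, 148, 481, 962, 1924]
Count: 12


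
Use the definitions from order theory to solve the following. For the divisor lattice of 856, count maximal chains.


A maximal chain goes from the minimum element to a maximal element via cover relations.
Counting all min-to-max paths in the cover graph.
Total maximal chains: 4


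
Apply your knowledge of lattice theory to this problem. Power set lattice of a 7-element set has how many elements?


Power set = 2^n.
2^7 = 128


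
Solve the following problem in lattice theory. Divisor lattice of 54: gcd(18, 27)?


Meet=gcd.
gcd(18,27)=9


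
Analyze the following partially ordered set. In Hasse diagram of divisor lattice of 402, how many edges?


A cover relation a -< b holds when a < b with no c strictly between.
Cover relations:
  1 -< 2
  1 -< 3
  1 -< 67
  2 -< 6
  2 -< 134
  3 -< 6
  3 -< 201
  6 -< 402
  ...4 more
Total: 12


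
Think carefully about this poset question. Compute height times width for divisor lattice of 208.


Height = length of longest chain minus 1; width = size of largest antichain.
A maximum chain: 1 | 13 | 26 | 52 | 104 | 208  (height 5).
A maximum antichain: {2, 13}  (width 2).
Product = 5 * 2 = 10


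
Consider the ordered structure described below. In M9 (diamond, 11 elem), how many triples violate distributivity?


Distributive law: a ^ (b v c) = (a ^ b) v (a ^ c).
Check all 11^3 = 1331 ordered triples (a,b,c).
  e.g. a=a1, b=a2, c=a3: lhs=a1 != rhs=0
  e.g. a=a1, b=a2, c=a4: lhs=a1 != rhs=0
Total violating triples: 504


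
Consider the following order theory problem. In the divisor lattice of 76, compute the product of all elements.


Divisors of 76: [1, 2, 4, 19, 38, 76]
Product = n^(d(n)/2) = 76^(6/2)
Product = 438976


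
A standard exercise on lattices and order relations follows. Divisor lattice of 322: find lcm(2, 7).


In a divisor lattice, join = lcm (least common multiple).
gcd(2,7) = 1
lcm(2,7) = 2*7/gcd = 14/1 = 14


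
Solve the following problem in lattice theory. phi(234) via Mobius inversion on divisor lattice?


phi(n) = n * prod_{p|n} (1 - 1/p).
Prime divisors of 234: [2, 3, 13]
phi(234) = 234 * (1 - 1/2) * (1 - 1/3) * (1 - 1/13)
phi(234) = 72


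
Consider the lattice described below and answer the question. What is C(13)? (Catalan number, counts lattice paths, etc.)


C(n) = C(2n, n) / (n+1).
C(26, 13) = 10400600
C(13) = 10400600 / 14 = 742900


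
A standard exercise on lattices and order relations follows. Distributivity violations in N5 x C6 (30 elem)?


Distributive law: a ^ (b v c) = (a ^ b) v (a ^ c).
Check all 30^3 = 27000 ordered triples (a,b,c).
  e.g. a=(b,0), b=(a,0), c=(c,0): lhs=(b,0) != rhs=(a,0)
  e.g. a=(b,0), b=(a,0), c=(c,1): lhs=(b,0) != rhs=(a,0)
Total violating triples: 432


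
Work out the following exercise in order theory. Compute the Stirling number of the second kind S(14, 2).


S(n,k) = k*S(n-1,k) + S(n-1,k-1).
S(13,2) = 4095, S(13,1) = 1
S(14,2) = 2*4095 + 1 = 8190 + 1
S(14,2) = 8191


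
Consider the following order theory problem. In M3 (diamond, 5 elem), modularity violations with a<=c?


Modular law: if a <= c then a v (b ^ c) = (a v b) ^ c.
Check all triples (a,b,c) with a <= c among 5 elements.
This lattice is modular (diamonds M_m and their chain-products are modular).
Total violating triples: 0


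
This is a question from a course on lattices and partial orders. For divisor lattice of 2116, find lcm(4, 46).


In a divisor lattice, join = lcm (least common multiple).
Compute lcm iteratively: start with first element, then lcm(current, next).
Elements: [4, 46]
lcm(4,46) = 92
Final lcm = 92


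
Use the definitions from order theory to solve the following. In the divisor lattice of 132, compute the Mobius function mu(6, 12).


In a divisor lattice, mu(a,b) = mu(b/a) where mu is the classical Mobius function.
b/a = 12/6 = 2
Prime factorization of 2: primes [2]
2 is squarefree with 1 prime factor(s), so mu(2) = (-1)^1 = -1


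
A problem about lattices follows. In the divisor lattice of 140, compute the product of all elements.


Divisors of 140: [1, 2, 4, 5, 7, 10, 14, 20, 28, 35, 70, 140]
Product = n^(d(n)/2) = 140^(12/2)
Product = 7529536000000


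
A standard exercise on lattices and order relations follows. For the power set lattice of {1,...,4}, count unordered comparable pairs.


A comparable pair {a,b} has a < b or b < a in the order.
Count unordered pairs where one element is strictly below the other.
Examples: {{},{1}}, {{},{2}}, {{},{3}}, {{},{4}}, ...
Total comparable pairs: 65


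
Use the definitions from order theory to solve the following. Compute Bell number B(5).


B(n) = number of set partitions of an n-element set.
B(n) satisfies the recurrence: B(n+1) = sum_k C(n,k)*B(k).
B(5) = 52


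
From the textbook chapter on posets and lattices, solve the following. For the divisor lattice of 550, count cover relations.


A cover relation a -< b holds when a < b with no c strictly between.
Cover relations:
  1 -< 2
  1 -< 5
  1 -< 11
  2 -< 10
  2 -< 22
  5 -< 10
  5 -< 25
  5 -< 55
  ...12 more
Total: 20


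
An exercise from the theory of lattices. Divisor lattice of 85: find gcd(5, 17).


In a divisor lattice, meet = gcd (greatest common divisor).
By Euclidean algorithm or factoring: gcd(5,17) = 1


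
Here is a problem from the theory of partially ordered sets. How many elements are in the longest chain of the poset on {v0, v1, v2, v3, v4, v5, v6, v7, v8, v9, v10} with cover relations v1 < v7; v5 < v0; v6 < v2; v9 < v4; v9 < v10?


A chain is a totally ordered subset; we count the number of elements in a maximum chain.
Compute, for each element x, the size of the longest chain ending at x:
  v1: 1
  v3: 1
  v5: 1
  v6: 1
  v8: 1
  v9: 1
  ...
A maximum chain: v5 < v0
Number of elements in the longest chain: 2


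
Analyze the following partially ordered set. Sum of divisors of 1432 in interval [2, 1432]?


Interval [2,1432] in divisors of 1432: [2, 4, 8, 358, 716, 1432]
Sum = 2520


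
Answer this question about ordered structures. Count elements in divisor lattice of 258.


Divisors of 258: [1, 2, 3, 6, 43, 86, 129, 258]
Count: 8


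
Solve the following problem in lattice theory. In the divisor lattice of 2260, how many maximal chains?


A maximal chain goes from the minimum element to a maximal element via cover relations.
Counting all min-to-max paths in the cover graph.
Total maximal chains: 12


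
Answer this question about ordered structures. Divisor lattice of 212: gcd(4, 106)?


Meet=gcd.
gcd(4,106)=2


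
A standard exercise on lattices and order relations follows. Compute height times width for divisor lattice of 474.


Height = length of longest chain minus 1; width = size of largest antichain.
A maximum chain: 1 | 79 | 237 | 474  (height 3).
A maximum antichain: {2, 3, 79}  (width 3).
Product = 3 * 3 = 9


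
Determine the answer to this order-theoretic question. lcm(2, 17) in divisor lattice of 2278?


Join=lcm.
gcd(2,17)=1
lcm=34


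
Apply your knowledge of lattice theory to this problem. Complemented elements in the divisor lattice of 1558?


An element a is complemented if some b has a meet b = bottom, a join b = top.
a is complemented iff gcd(a, n/a)=1, i.e. a is a unitary divisor of 1558.
Complemented elements: 1, 2, 19, 38, 41, 82, ... (2 more)
Count: 8


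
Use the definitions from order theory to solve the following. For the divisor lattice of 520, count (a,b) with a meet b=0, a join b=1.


Complement pair (a,b): a meet b = bottom, a join b = top.
Here: gcd(a,b)=1 and lcm(a,b)=520, i.e. a*b=520 with a,b coprime.
Pairs found: (1,520), (5,104), (8,65), (13,40), ... (4 more)
Total ordered pairs: 8


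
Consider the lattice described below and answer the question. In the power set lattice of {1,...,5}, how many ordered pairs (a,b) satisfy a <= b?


The order relation is {(a,b) : a <= b}, reflexive so it includes (a,a).
Examples: ({},{}), ({},{1,2}), ({},{1,2,3}), ({},{1,2,3,4}), ({},{1,2,3,4,5}), ...
Total ordered pairs: 243


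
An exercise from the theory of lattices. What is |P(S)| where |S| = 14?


Power set = 2^n.
2^14 = 16384


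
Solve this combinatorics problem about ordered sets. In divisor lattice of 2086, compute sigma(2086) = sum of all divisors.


sigma(n) = sum of divisors.
Divisors of 2086: [1, 2, 7, 14, 149, 298, 1043, 2086]
Sum = 3600


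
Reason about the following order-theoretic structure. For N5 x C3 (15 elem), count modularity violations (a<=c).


Modular law: if a <= c then a v (b ^ c) = (a v b) ^ c.
Check all triples (a,b,c) with a <= c among 15 elements.
  e.g. a=(a,0), b=(c,0), c=(b,0): lhs=(a,0) != rhs=(b,0)
  e.g. a=(a,0), b=(c,1), c=(b,0): lhs=(a,0) != rhs=(b,0)
Total violating triples: 18


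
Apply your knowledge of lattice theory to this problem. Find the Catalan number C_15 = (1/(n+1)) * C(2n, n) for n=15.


C(n) = C(2n, n) / (n+1).
C(30, 15) = 155117520
C(15) = 155117520 / 16 = 9694845


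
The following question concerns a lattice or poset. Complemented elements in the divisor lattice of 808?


An element a is complemented if some b has a meet b = bottom, a join b = top.
a is complemented iff gcd(a, n/a)=1, i.e. a is a unitary divisor of 808.
Complemented elements: 1, 8, 101, 808
Count: 4


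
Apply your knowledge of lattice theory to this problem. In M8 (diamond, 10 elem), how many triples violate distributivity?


Distributive law: a ^ (b v c) = (a ^ b) v (a ^ c).
Check all 10^3 = 1000 ordered triples (a,b,c).
  e.g. a=a1, b=a2, c=a3: lhs=a1 != rhs=0
  e.g. a=a1, b=a2, c=a4: lhs=a1 != rhs=0
Total violating triples: 336


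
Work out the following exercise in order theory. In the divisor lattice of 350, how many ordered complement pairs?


Complement pair (a,b): a meet b = bottom, a join b = top.
Here: gcd(a,b)=1 and lcm(a,b)=350, i.e. a*b=350 with a,b coprime.
Pairs found: (1,350), (2,175), (7,50), (14,25), ... (4 more)
Total ordered pairs: 8


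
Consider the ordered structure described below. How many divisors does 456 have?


Divisors of 456: [1, 2, 3, 4, 6, 8, 12, 19, 24, 38, 57, 76, 114, 152, 228, 456]
Count: 16


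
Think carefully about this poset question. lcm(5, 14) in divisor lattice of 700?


Join=lcm.
gcd(5,14)=1
lcm=70


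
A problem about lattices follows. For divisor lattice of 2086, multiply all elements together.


Divisors of 2086: [1, 2, 7, 14, 149, 298, 1043, 2086]
Product = n^(d(n)/2) = 2086^(8/2)
Product = 18934647148816


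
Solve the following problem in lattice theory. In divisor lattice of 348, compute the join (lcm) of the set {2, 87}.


In a divisor lattice, join = lcm (least common multiple).
Compute lcm iteratively: start with first element, then lcm(current, next).
Elements: [2, 87]
lcm(2,87) = 174
Final lcm = 174


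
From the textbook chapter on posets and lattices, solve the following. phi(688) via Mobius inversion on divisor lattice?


phi(n) = n * prod_{p|n} (1 - 1/p).
Prime divisors of 688: [2, 43]
phi(688) = 688 * (1 - 1/2) * (1 - 1/43)
phi(688) = 336


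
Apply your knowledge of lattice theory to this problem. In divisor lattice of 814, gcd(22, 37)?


Meet=gcd.
gcd(22,37)=1


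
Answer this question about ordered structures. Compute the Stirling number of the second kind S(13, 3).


S(n,k) = k*S(n-1,k) + S(n-1,k-1).
S(12,3) = 86526, S(12,2) = 2047
S(13,3) = 3*86526 + 2047 = 259578 + 2047
S(13,3) = 261625


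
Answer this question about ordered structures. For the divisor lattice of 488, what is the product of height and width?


Height = length of longest chain minus 1; width = size of largest antichain.
A maximum chain: 1 | 61 | 122 | 244 | 488  (height 4).
A maximum antichain: {2, 61}  (width 2).
Product = 4 * 2 = 8


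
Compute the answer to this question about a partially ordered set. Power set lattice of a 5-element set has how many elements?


Power set = 2^n.
2^5 = 32


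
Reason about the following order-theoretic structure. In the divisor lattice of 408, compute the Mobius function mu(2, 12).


In a divisor lattice, mu(a,b) = mu(b/a) where mu is the classical Mobius function.
b/a = 12/2 = 6
Prime factorization of 6: primes [2, 3]
6 is squarefree with 2 prime factor(s), so mu(6) = (-1)^2 = 1


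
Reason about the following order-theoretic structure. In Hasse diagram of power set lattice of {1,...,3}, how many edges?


A cover relation a -< b holds when a < b with no c strictly between.
Cover relations:
  {} -< {1}
  {} -< {2}
  {} -< {3}
  {1} -< {1,2}
  {1} -< {1,3}
  {2} -< {1,2}
  {2} -< {2,3}
  {3} -< {1,3}
  ...4 more
Total: 12


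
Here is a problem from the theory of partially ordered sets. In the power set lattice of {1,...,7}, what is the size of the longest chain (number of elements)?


A chain is a totally ordered subset; we count the number of elements in a maximum chain.
Compute, for each element x, the size of the longest chain ending at x:
  {}: 1
  {1}: 2
  {2}: 2
  {3}: 2
  {4}: 2
  {5}: 2
  ...
A maximum chain: {} < {1} < {1,2} < {1,2,3} < {1,2,3,4} < {1,2,3,4,5} < {1,2,3,4,5,6} < {1,2,3,4,5,6,7}
Number of elements in the longest chain: 8


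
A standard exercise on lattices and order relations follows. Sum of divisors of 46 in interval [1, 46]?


Interval [1,46] in divisors of 46: [1, 2, 23, 46]
Sum = 72


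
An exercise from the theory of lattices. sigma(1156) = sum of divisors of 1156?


sigma(n) = sum of divisors.
Divisors of 1156: [1, 2, 4, 17, 34, 68, 289, 578, 1156]
Sum = 2149
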